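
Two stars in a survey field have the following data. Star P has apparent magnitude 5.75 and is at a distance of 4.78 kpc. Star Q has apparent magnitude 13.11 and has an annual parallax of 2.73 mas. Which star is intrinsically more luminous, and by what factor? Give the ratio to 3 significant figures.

Star P is more luminous, by a factor of 150000.

Star P: d = 4.78 kpc = 4780 pc
Star P: M = m − 5 log₁₀ d + 5 = 5.75 − 5·3.6794 + 5 = -7.647
Star Q: p = 2.73 mas = 2.73×10^-3″ → d = 1/p = 366.3 pc
Star Q: M = m − 5 log₁₀ d + 5 = 13.11 − 5·2.5638 + 5 = 5.291
ΔM = M_P − M_Q = -7.647 − (5.291) = -12.938; smaller M is more luminous → Star P.
L ratio = 10^(0.4 |ΔM|) = 10^5.175 = 149700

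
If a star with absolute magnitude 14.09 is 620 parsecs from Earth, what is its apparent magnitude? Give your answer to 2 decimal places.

m ≈ 23.05

m = M + 5 log₁₀ d − 5 = 14.09 + 5·2.7924 − 5 = 23.052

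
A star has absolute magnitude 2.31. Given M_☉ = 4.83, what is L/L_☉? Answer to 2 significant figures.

M − M_☉ = 2.31 − 4.83 = -2.520
L/L_☉ = 10^(−0.4 (M − M_☉)) = 10^1.008 = 10.19

L/L_☉ ≈ 10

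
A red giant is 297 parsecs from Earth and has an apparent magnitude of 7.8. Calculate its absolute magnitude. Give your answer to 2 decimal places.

5 log₁₀(d/10 pc) = 5 log₁₀(297.0) − 5 = 7.364
M = m − 5 log₁₀(d/10) = 7.8 − 7.364 = 0.436

M ≈ 0.44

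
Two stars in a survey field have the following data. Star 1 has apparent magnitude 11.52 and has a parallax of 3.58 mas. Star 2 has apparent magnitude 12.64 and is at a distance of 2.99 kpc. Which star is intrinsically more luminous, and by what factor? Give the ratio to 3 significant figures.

Star 2 is more luminous, by a factor of 40.8.

Star 1: p = 3.58 mas = 3.58×10^-3″ → d = 1/p = 279.3 pc
Star 1: M = m − 5 log₁₀ d + 5 = 11.52 − 5·2.4461 + 5 = 4.289
Star 2: d = 2.99 kpc = 2990 pc
Star 2: M = m − 5 log₁₀ d + 5 = 12.64 − 5·3.4757 + 5 = 0.262
ΔM = M_1 − M_2 = 4.289 − (0.262) = 4.028; smaller M is more luminous → Star 2.
L ratio = 10^(0.4 |ΔM|) = 10^1.611 = 40.84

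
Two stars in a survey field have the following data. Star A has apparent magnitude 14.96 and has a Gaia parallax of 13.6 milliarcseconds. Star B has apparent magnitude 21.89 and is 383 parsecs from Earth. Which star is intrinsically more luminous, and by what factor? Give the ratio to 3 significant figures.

Star A: p = 13.6 mas = 0.0136″ → d = 1/p = 73.53 pc
Star A: M = m − 5 log₁₀ d + 5 = 14.96 − 5·1.8665 + 5 = 10.628
Star B: M = m − 5 log₁₀ d + 5 = 21.89 − 5·2.5832 + 5 = 13.974
ΔM = M_A − M_B = 10.628 − (13.974) = -3.346; smaller M is more luminous → Star A.
L ratio = 10^(0.4 |ΔM|) = 10^1.339 = 21.80

Star A is more luminous, by a factor of 21.8.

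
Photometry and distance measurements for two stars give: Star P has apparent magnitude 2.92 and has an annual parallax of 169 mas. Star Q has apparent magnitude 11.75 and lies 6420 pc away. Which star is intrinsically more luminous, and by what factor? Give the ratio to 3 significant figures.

Star P: p = 169 mas = 0.169″ → d = 1/p = 5.917 pc
Star P: M = m − 5 log₁₀ d + 5 = 2.92 − 5·0.7721 + 5 = 4.059
Star Q: M = m − 5 log₁₀ d + 5 = 11.75 − 5·3.8075 + 5 = -2.288
ΔM = M_P − M_Q = 4.059 − (-2.288) = 6.347; smaller M is more luminous → Star Q.
L ratio = 10^(0.4 |ΔM|) = 10^2.539 = 345.8

Star Q is more luminous, by a factor of 346.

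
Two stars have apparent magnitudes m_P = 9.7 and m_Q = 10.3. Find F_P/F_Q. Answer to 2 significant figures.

Δm = 9.7 − (10.3) = -0.6
Flux ratio = 10^(−0.4 Δm) = 10^(−0.4 × -0.6) = 10^0.240 = 1.738

F_P/F_Q ≈ 1.7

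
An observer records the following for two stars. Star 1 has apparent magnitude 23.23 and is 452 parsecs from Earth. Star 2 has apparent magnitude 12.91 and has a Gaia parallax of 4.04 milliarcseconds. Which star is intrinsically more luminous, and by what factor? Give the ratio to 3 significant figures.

Star 1: M = m − 5 log₁₀ d + 5 = 23.23 − 5·2.6551 + 5 = 14.954
Star 2: p = 4.04 mas = 4.04×10^-3″ → d = 1/p = 247.5 pc
Star 2: M = m − 5 log₁₀ d + 5 = 12.91 − 5·2.3936 + 5 = 5.942
ΔM = M_1 − M_2 = 14.954 − (5.942) = 9.012; smaller M is more luminous → Star 2.
L ratio = 10^(0.4 |ΔM|) = 10^3.605 = 4027

Star 2 is more luminous, by a factor of 4030.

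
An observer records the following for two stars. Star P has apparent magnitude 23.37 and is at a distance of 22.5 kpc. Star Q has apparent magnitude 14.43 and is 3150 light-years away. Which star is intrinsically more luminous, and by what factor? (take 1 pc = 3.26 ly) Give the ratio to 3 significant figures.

Star Q is more luminous, by a factor of 6.95.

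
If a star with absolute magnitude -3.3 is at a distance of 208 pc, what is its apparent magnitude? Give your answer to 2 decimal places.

m ≈ 3.29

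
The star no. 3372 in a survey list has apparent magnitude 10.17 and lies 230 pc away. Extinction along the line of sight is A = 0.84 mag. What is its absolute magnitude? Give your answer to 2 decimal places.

M ≈ 2.52

5 log₁₀(d/10 pc) = 5 log₁₀(230.0) − 5 = 6.809
M = m − 5 log₁₀(d/10) − A = 10.17 − 6.809 − 0.84 = 2.521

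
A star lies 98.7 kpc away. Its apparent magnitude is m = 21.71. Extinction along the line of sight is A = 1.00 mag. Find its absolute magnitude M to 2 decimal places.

d = 98.7 kpc = 98700 pc
5 log₁₀(d/10 pc) = 5 log₁₀(98700) − 5 = 19.972
M = m − 5 log₁₀(d/10) − A = 21.71 − 19.972 − 1.00 = 0.738

M ≈ 0.74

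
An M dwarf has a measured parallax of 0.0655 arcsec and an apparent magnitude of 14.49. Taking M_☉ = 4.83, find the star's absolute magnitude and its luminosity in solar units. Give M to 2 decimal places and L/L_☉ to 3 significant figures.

M ≈ 13.57; L/L_☉ ≈ 3.19×10^-4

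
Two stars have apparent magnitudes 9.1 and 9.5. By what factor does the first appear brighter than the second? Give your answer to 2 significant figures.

1.4

Δm = 9.1 − (9.5) = -0.4
Flux ratio = 10^(−0.4 Δm) = 10^(−0.4 × -0.4) = 10^0.160 = 1.445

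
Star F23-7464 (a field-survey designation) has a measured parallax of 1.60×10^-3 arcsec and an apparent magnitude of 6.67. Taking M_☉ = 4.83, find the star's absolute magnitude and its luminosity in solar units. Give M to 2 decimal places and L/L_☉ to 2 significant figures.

d = 1/p = 1/1.60×10^-3″ = 625.0 pc
M = m − 5 log₁₀ d + 5 = 6.67 − 5·2.7959 + 5 = -2.309
M − M_☉ = -2.309 − 4.83 = -7.139
L/L_☉ = 10^(−0.4 × -7.139) = 717.4

M ≈ -2.31; L/L_☉ ≈ 720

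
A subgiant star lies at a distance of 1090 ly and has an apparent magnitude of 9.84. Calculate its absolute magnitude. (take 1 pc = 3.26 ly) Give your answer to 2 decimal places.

M ≈ 2.22

d = 1090 ly / 3.26 = 334.4 pc
5 log₁₀(d/10 pc) = 5 log₁₀(334.4) − 5 = 7.621
M = m − 5 log₁₀(d/10) = 9.84 − 7.621 = 2.219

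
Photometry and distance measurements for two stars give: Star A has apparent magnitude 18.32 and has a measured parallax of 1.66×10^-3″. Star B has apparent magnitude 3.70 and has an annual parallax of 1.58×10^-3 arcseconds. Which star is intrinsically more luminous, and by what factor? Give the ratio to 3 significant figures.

Star B is more luminous, by a factor of 778000.

Star A: d = 1/p = 1/1.66×10^-3″ = 602.4 pc
Star A: M = m − 5 log₁₀ d + 5 = 18.32 − 5·2.7799 + 5 = 9.421
Star B: d = 1/p = 1/1.58×10^-3″ = 632.9 pc
Star B: M = m − 5 log₁₀ d + 5 = 3.70 − 5·2.8013 + 5 = -5.307
ΔM = M_A − M_B = 9.421 − (-5.307) = 14.727; smaller M is more luminous → Star B.
L ratio = 10^(0.4 |ΔM|) = 10^5.891 = 777900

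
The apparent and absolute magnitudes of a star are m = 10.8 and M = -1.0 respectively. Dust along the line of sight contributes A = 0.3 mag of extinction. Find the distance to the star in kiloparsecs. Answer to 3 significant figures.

m − M = 5 log₁₀(d/10 pc) + A  ⇒  10.8 − (-1.0) − 0.3 = 5 log₁₀(d/10)
11.500 = 5 log₁₀(d/10)
log₁₀ d = (m − M − A)/5 + 1 = 3.3000
d = 10^3.3000 = 1995 pc
= 1.995 kpc

d ≈ 2.00 kpc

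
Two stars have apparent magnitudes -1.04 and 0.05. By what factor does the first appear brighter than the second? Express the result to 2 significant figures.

Δm = -1.04 − (0.05) = -1.09
Flux ratio = 10^(−0.4 Δm) = 10^(−0.4 × -1.09) = 10^0.436 = 2.729

2.7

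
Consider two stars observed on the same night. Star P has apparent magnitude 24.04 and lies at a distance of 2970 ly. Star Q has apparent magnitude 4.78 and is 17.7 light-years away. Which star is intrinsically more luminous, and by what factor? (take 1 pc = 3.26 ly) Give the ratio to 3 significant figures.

Star Q is more luminous, by a factor of 1800.

Star P: d = 2970 ly / 3.26 = 911.0 pc
Star P: M = m − 5 log₁₀ d + 5 = 24.04 − 5·2.9595 + 5 = 14.242
Star Q: d = 17.7 ly / 3.26 = 5.429 pc
Star Q: M = m − 5 log₁₀ d + 5 = 4.78 − 5·0.7348 + 5 = 6.106
ΔM = M_P − M_Q = 14.242 − (6.106) = 8.136; smaller M is more luminous → Star Q.
L ratio = 10^(0.4 |ΔM|) = 10^3.254 = 1797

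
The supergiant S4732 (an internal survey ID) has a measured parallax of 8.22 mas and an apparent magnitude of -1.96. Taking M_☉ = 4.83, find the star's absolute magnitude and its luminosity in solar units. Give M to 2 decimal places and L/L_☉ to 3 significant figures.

d = 1/p = 1000/8.22 mas = 121.7 pc
M = m − 5 log₁₀ d + 5 = -1.96 − 5·2.0851 + 5 = -7.386
M − M_☉ = -7.386 − 4.83 = -12.216
L/L_☉ = 10^(−0.4 × -12.216) = 76960

M ≈ -7.39; L/L_☉ ≈ 77000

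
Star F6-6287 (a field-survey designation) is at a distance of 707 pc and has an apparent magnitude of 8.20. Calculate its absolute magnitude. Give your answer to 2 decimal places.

5 log₁₀(d/10 pc) = 5 log₁₀(707.0) − 5 = 9.247
M = m − 5 log₁₀(d/10) = 8.20 − 9.247 = -1.047

M ≈ -1.05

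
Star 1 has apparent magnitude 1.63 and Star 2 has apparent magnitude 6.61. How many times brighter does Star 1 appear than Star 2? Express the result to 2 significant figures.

Magnitude difference = -4.98
Flux ratio = 10^(−0.4 Δm) = 10^(−0.4 × -4.98) = 10^1.992 = 98.17

98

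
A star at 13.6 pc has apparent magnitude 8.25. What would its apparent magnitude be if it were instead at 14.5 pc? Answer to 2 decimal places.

m ≈ 8.39

Flux ∝ 1/d², so Δm = 5 log₁₀(d₂/d₁) = 5 log₁₀(14.5/13.6) = 0.139
m₂ = m₁ + Δm = 8.25 + (0.139) = 8.389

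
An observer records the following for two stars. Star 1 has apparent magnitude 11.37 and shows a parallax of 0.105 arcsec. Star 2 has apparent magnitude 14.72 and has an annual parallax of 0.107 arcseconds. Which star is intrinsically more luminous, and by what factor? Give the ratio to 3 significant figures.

Star 1 is more luminous, by a factor of 22.7.

Star 1: d = 1/p = 1/0.105″ = 9.524 pc
Star 1: M = m − 5 log₁₀ d + 5 = 11.37 − 5·0.9788 + 5 = 11.476
Star 2: d = 1/p = 1/0.107″ = 9.346 pc
Star 2: M = m − 5 log₁₀ d + 5 = 14.72 − 5·0.9706 + 5 = 14.867
ΔM = M_1 − M_2 = 11.476 − (14.867) = -3.391; smaller M is more luminous → Star 1.
L ratio = 10^(0.4 |ΔM|) = 10^1.356 = 22.72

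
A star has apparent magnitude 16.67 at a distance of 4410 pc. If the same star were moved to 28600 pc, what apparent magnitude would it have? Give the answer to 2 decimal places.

m ≈ 20.73

Flux ∝ 1/d², so Δm = 5 log₁₀(d₂/d₁) = 5 log₁₀(28600/4410) = 4.060
m₂ = m₁ + Δm = 16.67 + (4.060) = 20.730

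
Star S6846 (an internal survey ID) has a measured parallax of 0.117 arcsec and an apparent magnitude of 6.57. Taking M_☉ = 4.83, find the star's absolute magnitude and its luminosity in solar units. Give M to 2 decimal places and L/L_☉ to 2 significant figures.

M ≈ 6.91; L/L_☉ ≈ 0.15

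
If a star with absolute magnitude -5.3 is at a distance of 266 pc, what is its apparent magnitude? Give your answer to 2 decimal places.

m ≈ 1.82

m = M + 5 log₁₀ d − 5 = -5.3 + 5·2.4249 − 5 = 1.824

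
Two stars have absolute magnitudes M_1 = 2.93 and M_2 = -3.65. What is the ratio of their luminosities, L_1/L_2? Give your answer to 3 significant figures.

L_1/L_2 ≈ 2.33×10^-3

ΔM = M_1 − M_2 = 6.58
L_1/L_2 = 10^(−0.4 ΔM) = 10^-2.632 = 2.333×10^-3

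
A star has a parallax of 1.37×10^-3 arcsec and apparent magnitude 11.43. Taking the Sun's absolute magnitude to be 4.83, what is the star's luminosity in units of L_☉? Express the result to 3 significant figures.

L/L_☉ ≈ 12.2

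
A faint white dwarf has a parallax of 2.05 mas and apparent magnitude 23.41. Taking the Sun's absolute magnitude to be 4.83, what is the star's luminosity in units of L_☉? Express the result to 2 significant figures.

L/L_☉ ≈ 8.8×10^-5

d = 1/p = 1000/2.05 mas = 487.8 pc
M = m − 5 log₁₀ d + 5 = 23.41 − 5·2.6882 + 5 = 14.969
M − M_☉ = 14.969 − 4.83 = 10.139
L/L_☉ = 10^(−0.4 × 10.139) = 8.800×10^-5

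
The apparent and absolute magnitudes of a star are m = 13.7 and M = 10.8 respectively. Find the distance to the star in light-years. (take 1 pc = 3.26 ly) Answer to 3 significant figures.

Distance modulus: m − M = 13.7 − (10.8) = 2.900
m − M = 5 log₁₀ d − 5
log₁₀ d = (m − M)/5 + 1 = 1.5800
d = 10^1.5800 = 38.02 pc
= 123.9 ly

d ≈ 124 ly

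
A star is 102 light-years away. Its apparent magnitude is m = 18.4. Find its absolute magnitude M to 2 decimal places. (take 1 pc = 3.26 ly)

M ≈ 15.92

d = 102 ly / 3.26 = 31.29 pc
5 log₁₀(d/10 pc) = 5 log₁₀(31.29) − 5 = 2.477
M = m − 5 log₁₀(d/10) = 18.4 − 2.477 = 15.923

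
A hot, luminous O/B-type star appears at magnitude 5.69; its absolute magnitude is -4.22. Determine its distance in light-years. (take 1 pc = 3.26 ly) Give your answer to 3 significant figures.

μ = m − M = 9.910
m − M = 5 log₁₀ d − 5
log₁₀ d = (m − M)/5 + 1 = 2.9820
d = 10^2.9820 = 959.4 pc
= 3128 ly

d ≈ 3130 ly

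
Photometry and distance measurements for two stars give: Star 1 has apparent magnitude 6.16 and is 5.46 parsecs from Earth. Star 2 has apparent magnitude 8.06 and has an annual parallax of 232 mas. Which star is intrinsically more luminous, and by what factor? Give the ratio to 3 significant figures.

Star 1: M = m − 5 log₁₀ d + 5 = 6.16 − 5·0.7372 + 5 = 7.474
Star 2: p = 232 mas = 0.232″ → d = 1/p = 4.310 pc
Star 2: M = m − 5 log₁₀ d + 5 = 8.06 − 5·0.6345 + 5 = 9.887
ΔM = M_1 − M_2 = 7.474 − (9.887) = -2.413; smaller M is more luminous → Star 1.
L ratio = 10^(0.4 |ΔM|) = 10^0.965 = 9.233

Star 1 is more luminous, by a factor of 9.23.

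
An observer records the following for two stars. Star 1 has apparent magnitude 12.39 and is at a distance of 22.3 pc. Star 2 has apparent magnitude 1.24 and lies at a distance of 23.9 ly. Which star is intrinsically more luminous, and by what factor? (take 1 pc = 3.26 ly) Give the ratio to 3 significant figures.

Star 1: M = m − 5 log₁₀ d + 5 = 12.39 − 5·1.3483 + 5 = 10.648
Star 2: d = 23.9 ly / 3.26 = 7.331 pc
Star 2: M = m − 5 log₁₀ d + 5 = 1.24 − 5·0.8652 + 5 = 1.914
ΔM = M_1 − M_2 = 10.648 − (1.914) = 8.734; smaller M is more luminous → Star 2.
L ratio = 10^(0.4 |ΔM|) = 10^3.494 = 3117

Star 2 is more luminous, by a factor of 3120.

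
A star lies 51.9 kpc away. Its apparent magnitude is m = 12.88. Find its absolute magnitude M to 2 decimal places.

d = 51.9 kpc = 51900 pc
5 log₁₀(d/10 pc) = 5 log₁₀(51900) − 5 = 18.576
M = m − 5 log₁₀(d/10) = 12.88 − 18.576 = -5.696

M ≈ -5.70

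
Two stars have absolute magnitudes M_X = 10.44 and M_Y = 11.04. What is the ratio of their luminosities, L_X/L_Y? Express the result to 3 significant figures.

ΔM = M_X − M_Y = -0.60
L_X/L_Y = 10^(−0.4 ΔM) = 10^0.240 = 1.738

L_X/L_Y ≈ 1.74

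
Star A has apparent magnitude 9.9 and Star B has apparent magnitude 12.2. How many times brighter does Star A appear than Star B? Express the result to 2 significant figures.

8.3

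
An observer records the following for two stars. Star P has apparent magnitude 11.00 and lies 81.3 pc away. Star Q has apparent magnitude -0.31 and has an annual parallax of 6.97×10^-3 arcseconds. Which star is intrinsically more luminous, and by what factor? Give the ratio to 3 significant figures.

Star Q is more luminous, by a factor of 104000.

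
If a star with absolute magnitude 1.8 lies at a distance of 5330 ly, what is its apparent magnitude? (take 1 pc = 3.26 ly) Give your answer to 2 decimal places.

d = 5330 ly / 3.26 = 1635 pc
m = M + 5 log₁₀ d − 5 = 1.8 + 5·3.2135 − 5 = 12.868

m ≈ 12.87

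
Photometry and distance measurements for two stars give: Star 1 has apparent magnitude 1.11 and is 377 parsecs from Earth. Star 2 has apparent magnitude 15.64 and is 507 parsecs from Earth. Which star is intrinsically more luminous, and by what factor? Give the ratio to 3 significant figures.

Star 1: M = m − 5 log₁₀ d + 5 = 1.11 − 5·2.5763 + 5 = -6.772
Star 2: M = m − 5 log₁₀ d + 5 = 15.64 − 5·2.7050 + 5 = 7.115
ΔM = M_1 − M_2 = -6.772 − (7.115) = -13.887; smaller M is more luminous → Star 1.
L ratio = 10^(0.4 |ΔM|) = 10^5.555 = 358600

Star 1 is more luminous, by a factor of 359000.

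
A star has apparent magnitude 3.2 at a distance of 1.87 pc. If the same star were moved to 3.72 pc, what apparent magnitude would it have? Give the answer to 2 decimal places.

m ≈ 4.69

Flux ∝ 1/d², so Δm = 5 log₁₀(d₂/d₁) = 5 log₁₀(3.72/1.87) = 1.494
m₂ = m₁ + Δm = 3.2 + (1.494) = 4.694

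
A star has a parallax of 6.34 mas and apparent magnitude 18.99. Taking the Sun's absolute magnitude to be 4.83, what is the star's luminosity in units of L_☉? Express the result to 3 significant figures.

d = 1/p = 1000/6.34 mas = 157.7 pc
M = m − 5 log₁₀ d + 5 = 18.99 − 5·2.1979 + 5 = 13.000
M − M_☉ = 13.000 − 4.83 = 8.170
L/L_☉ = 10^(−0.4 × 8.170) = 5.393×10^-4

L/L_☉ ≈ 5.39×10^-4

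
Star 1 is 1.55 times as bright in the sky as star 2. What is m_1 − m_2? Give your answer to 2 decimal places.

m_1 − m_2 ≈ -0.48

Pogson: Δm = −2.5 log₁₀(ratio) = −2.5 log₁₀(1.55) = −2.5 × 0.1903 = -0.476
Star 1 is brighter, so it has the smaller magnitude: the difference is negative.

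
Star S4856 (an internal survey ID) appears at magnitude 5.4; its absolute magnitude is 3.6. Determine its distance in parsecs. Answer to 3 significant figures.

d ≈ 22.9 pc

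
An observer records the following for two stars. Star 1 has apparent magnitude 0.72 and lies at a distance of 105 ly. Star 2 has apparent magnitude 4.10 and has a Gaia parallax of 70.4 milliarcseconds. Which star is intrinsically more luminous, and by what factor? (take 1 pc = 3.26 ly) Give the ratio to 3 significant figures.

Star 1: d = 105 ly / 3.26 = 32.21 pc
Star 1: M = m − 5 log₁₀ d + 5 = 0.72 − 5·1.5080 + 5 = -1.820
Star 2: p = 70.4 mas = 0.0704″ → d = 1/p = 14.20 pc
Star 2: M = m − 5 log₁₀ d + 5 = 4.10 − 5·1.1524 + 5 = 3.338
ΔM = M_1 − M_2 = -1.820 − (3.338) = -5.158; smaller M is more luminous → Star 1.
L ratio = 10^(0.4 |ΔM|) = 10^2.063 = 115.6

Star 1 is more luminous, by a factor of 116.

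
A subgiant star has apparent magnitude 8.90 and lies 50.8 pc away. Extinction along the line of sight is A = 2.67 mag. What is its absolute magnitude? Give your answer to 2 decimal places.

5 log₁₀(d/10 pc) = 5 log₁₀(50.80) − 5 = 3.529
M = m − 5 log₁₀(d/10) − A = 8.90 − 3.529 − 2.67 = 2.701

M ≈ 2.70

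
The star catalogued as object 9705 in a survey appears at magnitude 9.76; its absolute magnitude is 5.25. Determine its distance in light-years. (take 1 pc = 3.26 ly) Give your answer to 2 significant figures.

d ≈ 260 ly

μ = m − M = 4.510
m − M = 5 log₁₀ d − 5
log₁₀ d = (m − M)/5 + 1 = 1.9020
d = 10^1.9020 = 79.80 pc
= 260.1 ly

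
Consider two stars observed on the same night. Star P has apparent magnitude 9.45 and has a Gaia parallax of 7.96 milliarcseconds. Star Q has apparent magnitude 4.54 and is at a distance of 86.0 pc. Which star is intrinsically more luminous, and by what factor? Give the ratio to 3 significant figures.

Star P: p = 7.96 mas = 7.96×10^-3″ → d = 1/p = 125.6 pc
Star P: M = m − 5 log₁₀ d + 5 = 9.45 − 5·2.0991 + 5 = 3.955
Star Q: M = m − 5 log₁₀ d + 5 = 4.54 − 5·1.9345 + 5 = -0.132
ΔM = M_P − M_Q = 3.955 − (-0.132) = 4.087; smaller M is more luminous → Star Q.
L ratio = 10^(0.4 |ΔM|) = 10^1.635 = 43.13

Star Q is more luminous, by a factor of 43.1.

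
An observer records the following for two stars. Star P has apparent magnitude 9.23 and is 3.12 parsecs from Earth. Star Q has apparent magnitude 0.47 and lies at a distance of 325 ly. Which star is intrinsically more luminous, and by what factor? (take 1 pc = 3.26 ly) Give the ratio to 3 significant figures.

Star Q is more luminous, by a factor of 3.26×10^6.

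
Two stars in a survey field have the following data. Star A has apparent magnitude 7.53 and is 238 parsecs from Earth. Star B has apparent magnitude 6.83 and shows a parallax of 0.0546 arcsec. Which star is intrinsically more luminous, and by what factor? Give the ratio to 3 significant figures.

Star A is more luminous, by a factor of 88.6.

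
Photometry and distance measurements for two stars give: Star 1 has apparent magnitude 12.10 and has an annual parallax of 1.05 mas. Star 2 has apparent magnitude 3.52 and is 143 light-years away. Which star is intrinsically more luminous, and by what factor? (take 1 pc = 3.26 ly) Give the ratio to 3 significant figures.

Star 1: p = 1.05 mas = 1.05×10^-3″ → d = 1/p = 952.4 pc
Star 1: M = m − 5 log₁₀ d + 5 = 12.10 − 5·2.9788 + 5 = 2.206
Star 2: d = 143 ly / 3.26 = 43.87 pc
Star 2: M = m − 5 log₁₀ d + 5 = 3.52 − 5·1.6421 + 5 = 0.309
ΔM = M_1 − M_2 = 2.206 − (0.309) = 1.897; smaller M is more luminous → Star 2.
L ratio = 10^(0.4 |ΔM|) = 10^0.759 = 5.736

Star 2 is more luminous, by a factor of 5.74.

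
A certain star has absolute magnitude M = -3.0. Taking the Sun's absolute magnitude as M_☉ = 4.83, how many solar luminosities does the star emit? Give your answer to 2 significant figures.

L/L_☉ ≈ 1400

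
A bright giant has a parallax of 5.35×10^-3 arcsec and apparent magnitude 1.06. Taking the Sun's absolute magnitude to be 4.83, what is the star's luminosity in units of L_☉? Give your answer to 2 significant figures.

L/L_☉ ≈ 11000

d = 1/p = 1/5.35×10^-3″ = 186.9 pc
M = m − 5 log₁₀ d + 5 = 1.06 − 5·2.2716 + 5 = -5.298
M − M_☉ = -5.298 − 4.83 = -10.128
L/L_☉ = 10^(−0.4 × -10.128) = 11250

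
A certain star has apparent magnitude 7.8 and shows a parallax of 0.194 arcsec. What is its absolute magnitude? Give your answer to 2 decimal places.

M ≈ 9.24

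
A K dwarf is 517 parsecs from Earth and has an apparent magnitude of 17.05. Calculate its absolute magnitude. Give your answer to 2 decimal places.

5 log₁₀(d/10 pc) = 5 log₁₀(517.0) − 5 = 8.567
M = m − 5 log₁₀(d/10) = 17.05 − 8.567 = 8.483

M ≈ 8.48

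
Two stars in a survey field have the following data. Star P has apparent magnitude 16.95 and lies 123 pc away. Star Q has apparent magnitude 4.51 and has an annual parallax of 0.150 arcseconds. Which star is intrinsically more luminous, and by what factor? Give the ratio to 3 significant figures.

Star P: M = m − 5 log₁₀ d + 5 = 16.95 − 5·2.0899 + 5 = 11.500
Star Q: d = 1/p = 1/0.150″ = 6.667 pc
Star Q: M = m − 5 log₁₀ d + 5 = 4.51 − 5·0.8239 + 5 = 5.390
ΔM = M_P − M_Q = 11.500 − (5.390) = 6.110; smaller M is more luminous → Star Q.
L ratio = 10^(0.4 |ΔM|) = 10^2.444 = 278.0

Star Q is more luminous, by a factor of 278.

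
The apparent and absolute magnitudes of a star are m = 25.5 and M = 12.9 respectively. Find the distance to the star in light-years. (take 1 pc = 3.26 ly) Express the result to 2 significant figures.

d ≈ 11000 ly

Distance modulus: m − M = 25.5 − (12.9) = 12.600
m − M = 5 log₁₀ d − 5
log₁₀ d = (m − M)/5 + 1 = 3.5200
d = 10^3.5200 = 3311 pc
= 10790 ly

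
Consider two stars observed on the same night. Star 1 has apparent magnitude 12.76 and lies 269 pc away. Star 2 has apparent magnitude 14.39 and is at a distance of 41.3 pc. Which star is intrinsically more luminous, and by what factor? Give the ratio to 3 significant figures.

Star 1: M = m − 5 log₁₀ d + 5 = 12.76 − 5·2.4298 + 5 = 5.611
Star 2: M = m − 5 log₁₀ d + 5 = 14.39 − 5·1.6160 + 5 = 11.310
ΔM = M_1 − M_2 = 5.611 − (11.310) = -5.699; smaller M is more luminous → Star 1.
L ratio = 10^(0.4 |ΔM|) = 10^2.280 = 190.4

Star 1 is more luminous, by a factor of 190.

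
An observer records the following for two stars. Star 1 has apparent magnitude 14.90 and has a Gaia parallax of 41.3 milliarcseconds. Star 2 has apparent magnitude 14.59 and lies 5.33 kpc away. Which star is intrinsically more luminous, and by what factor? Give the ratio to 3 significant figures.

Star 2 is more luminous, by a factor of 64500.

Star 1: p = 41.3 mas = 0.0413″ → d = 1/p = 24.21 pc
Star 1: M = m − 5 log₁₀ d + 5 = 14.90 − 5·1.3840 + 5 = 12.980
Star 2: d = 5.33 kpc = 5330 pc
Star 2: M = m − 5 log₁₀ d + 5 = 14.59 − 5·3.7267 + 5 = 0.956
ΔM = M_1 − M_2 = 12.980 − (0.956) = 12.023; smaller M is more luminous → Star 2.
L ratio = 10^(0.4 |ΔM|) = 10^4.809 = 64470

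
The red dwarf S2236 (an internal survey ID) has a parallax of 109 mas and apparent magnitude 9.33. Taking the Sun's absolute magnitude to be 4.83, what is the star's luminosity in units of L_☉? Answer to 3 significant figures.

L/L_☉ ≈ 0.0133

d = 1/p = 1000/109 mas = 9.174 pc
M = m − 5 log₁₀ d + 5 = 9.33 − 5·0.9626 + 5 = 9.517
M − M_☉ = 9.517 − 4.83 = 4.687
L/L_☉ = 10^(−0.4 × 4.687) = 0.01334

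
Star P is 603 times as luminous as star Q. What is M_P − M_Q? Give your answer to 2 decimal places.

Pogson: ΔM = −2.5 log₁₀(ratio) = −2.5 log₁₀(603) = −2.5 × 2.7803 = -6.951
Star P is brighter, so it has the smaller magnitude: the difference is negative.

M_P − M_Q ≈ -6.95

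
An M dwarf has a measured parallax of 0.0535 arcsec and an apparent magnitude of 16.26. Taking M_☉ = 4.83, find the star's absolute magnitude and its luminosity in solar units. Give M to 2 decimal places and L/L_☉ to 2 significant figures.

d = 1/p = 1/0.0535″ = 18.69 pc
M = m − 5 log₁₀ d + 5 = 16.26 − 5·1.2716 + 5 = 14.902
M − M_☉ = 14.902 − 4.83 = 10.072
L/L_☉ = 10^(−0.4 × 10.072) = 9.360×10^-5

M ≈ 14.90; L/L_☉ ≈ 9.4×10^-5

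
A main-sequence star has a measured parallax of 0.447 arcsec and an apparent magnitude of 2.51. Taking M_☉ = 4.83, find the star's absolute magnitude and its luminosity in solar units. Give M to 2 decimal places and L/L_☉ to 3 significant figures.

d = 1/p = 1/0.447″ = 2.237 pc
M = m − 5 log₁₀ d + 5 = 2.51 − 5·0.3497 + 5 = 5.762
M − M_☉ = 5.762 − 4.83 = 0.932
L/L_☉ = 10^(−0.4 × 0.932) = 0.4240

M ≈ 5.76; L/L_☉ ≈ 0.424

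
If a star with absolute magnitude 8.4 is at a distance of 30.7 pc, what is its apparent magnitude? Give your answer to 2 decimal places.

m ≈ 10.84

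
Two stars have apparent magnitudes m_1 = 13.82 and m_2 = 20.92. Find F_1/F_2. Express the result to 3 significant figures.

Magnitude difference = -7.10
Flux ratio = 10^(−0.4 Δm) = 10^(−0.4 × -7.10) = 10^2.840 = 691.8

F_1/F_2 ≈ 692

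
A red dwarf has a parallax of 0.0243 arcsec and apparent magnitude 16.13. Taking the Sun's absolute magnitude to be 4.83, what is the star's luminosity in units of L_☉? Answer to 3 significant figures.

L/L_☉ ≈ 5.11×10^-4

d = 1/p = 1/0.0243″ = 41.15 pc
M = m − 5 log₁₀ d + 5 = 16.13 − 5·1.6144 + 5 = 13.058
M − M_☉ = 13.058 − 4.83 = 8.228
L/L_☉ = 10^(−0.4 × 8.228) = 5.114×10^-4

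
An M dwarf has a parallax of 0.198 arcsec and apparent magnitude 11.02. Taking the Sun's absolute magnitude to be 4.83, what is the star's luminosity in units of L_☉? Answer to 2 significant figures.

d = 1/p = 1/0.198″ = 5.051 pc
M = m − 5 log₁₀ d + 5 = 11.02 − 5·0.7033 + 5 = 12.503
M − M_☉ = 12.503 − 4.83 = 7.673
L/L_☉ = 10^(−0.4 × 7.673) = 8.525×10^-4

L/L_☉ ≈ 8.5×10^-4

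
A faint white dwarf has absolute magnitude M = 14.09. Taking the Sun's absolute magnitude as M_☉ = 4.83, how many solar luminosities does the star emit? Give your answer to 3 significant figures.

L/L_☉ ≈ 1.98×10^-4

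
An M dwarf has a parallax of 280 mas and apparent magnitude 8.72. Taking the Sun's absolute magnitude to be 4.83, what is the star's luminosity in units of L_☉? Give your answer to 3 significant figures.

L/L_☉ ≈ 3.55×10^-3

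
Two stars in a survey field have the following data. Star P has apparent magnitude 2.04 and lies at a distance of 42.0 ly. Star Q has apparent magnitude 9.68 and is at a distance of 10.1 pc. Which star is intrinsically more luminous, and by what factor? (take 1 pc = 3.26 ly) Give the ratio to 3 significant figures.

Star P: d = 42.0 ly / 3.26 = 12.88 pc
Star P: M = m − 5 log₁₀ d + 5 = 2.04 − 5·1.1100 + 5 = 1.490
Star Q: M = m − 5 log₁₀ d + 5 = 9.68 − 5·1.0043 + 5 = 9.658
ΔM = M_P − M_Q = 1.490 − (9.658) = -8.169; smaller M is more luminous → Star P.
L ratio = 10^(0.4 |ΔM|) = 10^3.267 = 1851

Star P is more luminous, by a factor of 1850.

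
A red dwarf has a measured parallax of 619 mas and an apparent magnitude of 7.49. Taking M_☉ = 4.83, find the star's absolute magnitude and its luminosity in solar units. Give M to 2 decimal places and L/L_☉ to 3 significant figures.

d = 1/p = 1000/619 mas = 1.616 pc
M = m − 5 log₁₀ d + 5 = 7.49 − 5·0.2083 + 5 = 11.448
M − M_☉ = 11.448 − 4.83 = 6.618
L/L_☉ = 10^(−0.4 × 6.618) = 2.252×10^-3

M ≈ 11.45; L/L_☉ ≈ 2.25×10^-3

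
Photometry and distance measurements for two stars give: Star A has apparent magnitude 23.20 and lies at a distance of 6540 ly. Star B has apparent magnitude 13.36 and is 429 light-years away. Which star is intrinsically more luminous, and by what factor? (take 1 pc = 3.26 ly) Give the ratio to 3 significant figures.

Star B is more luminous, by a factor of 37.1.

Star A: d = 6540 ly / 3.26 = 2006 pc
Star A: M = m − 5 log₁₀ d + 5 = 23.20 − 5·3.3024 + 5 = 11.688
Star B: d = 429 ly / 3.26 = 131.6 pc
Star B: M = m − 5 log₁₀ d + 5 = 13.36 − 5·2.1192 + 5 = 7.764
ΔM = M_A − M_B = 11.688 − (7.764) = 3.924; smaller M is more luminous → Star B.
L ratio = 10^(0.4 |ΔM|) = 10^1.570 = 37.13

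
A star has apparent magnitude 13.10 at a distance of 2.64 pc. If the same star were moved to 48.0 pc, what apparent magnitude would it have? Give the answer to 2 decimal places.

m ≈ 19.40

Flux ∝ 1/d², so Δm = 5 log₁₀(d₂/d₁) = 5 log₁₀(48.0/2.64) = 6.298
m₂ = m₁ + Δm = 13.10 + (6.298) = 19.398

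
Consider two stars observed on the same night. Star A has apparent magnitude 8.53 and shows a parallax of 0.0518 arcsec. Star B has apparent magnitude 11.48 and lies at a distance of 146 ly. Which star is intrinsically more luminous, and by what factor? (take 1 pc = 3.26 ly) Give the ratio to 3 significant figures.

Star A is more luminous, by a factor of 2.81.

Star A: d = 1/p = 1/0.0518″ = 19.31 pc
Star A: M = m − 5 log₁₀ d + 5 = 8.53 − 5·1.2857 + 5 = 7.102
Star B: d = 146 ly / 3.26 = 44.79 pc
Star B: M = m − 5 log₁₀ d + 5 = 11.48 − 5·1.6511 + 5 = 8.224
ΔM = M_A − M_B = 7.102 − (8.224) = -1.123; smaller M is more luminous → Star A.
L ratio = 10^(0.4 |ΔM|) = 10^0.449 = 2.812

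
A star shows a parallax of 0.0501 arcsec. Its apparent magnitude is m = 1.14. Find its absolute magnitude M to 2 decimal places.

M ≈ -0.36

d = 1/p = 1/0.0501″ = 19.96 pc
5 log₁₀(d/10 pc) = 5 log₁₀(19.96) − 5 = 1.501
M = m − 5 log₁₀(d/10) = 1.14 − 1.501 = -0.361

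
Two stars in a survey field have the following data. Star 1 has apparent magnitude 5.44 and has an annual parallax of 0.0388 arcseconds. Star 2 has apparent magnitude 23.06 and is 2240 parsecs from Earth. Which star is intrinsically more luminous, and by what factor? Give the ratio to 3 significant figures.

Star 1 is more luminous, by a factor of 1480.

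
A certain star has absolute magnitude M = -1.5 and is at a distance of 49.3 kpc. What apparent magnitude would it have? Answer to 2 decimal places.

m ≈ 16.96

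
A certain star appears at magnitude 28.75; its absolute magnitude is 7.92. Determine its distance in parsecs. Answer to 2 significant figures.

μ = m − M = 20.830
m − M = 5 log₁₀ d − 5
log₁₀ d = (m − M)/5 + 1 = 5.1660
d = 10^5.1660 = 146600 pc

d ≈ 150000 pc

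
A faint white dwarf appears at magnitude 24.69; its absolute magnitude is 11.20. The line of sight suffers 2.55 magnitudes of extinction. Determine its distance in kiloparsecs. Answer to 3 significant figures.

d ≈ 1.54 kpc

m − M = 5 log₁₀(d/10 pc) + A  ⇒  24.69 − (11.20) − 2.55 = 5 log₁₀(d/10)
10.940 = 5 log₁₀(d/10)
log₁₀ d = (m − M − A)/5 + 1 = 3.1880
d = 10^3.1880 = 1542 pc
= 1.542 kpc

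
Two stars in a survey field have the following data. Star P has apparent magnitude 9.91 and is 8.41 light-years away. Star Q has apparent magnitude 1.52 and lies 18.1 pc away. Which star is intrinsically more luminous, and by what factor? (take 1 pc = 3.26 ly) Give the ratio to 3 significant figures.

Star Q is more luminous, by a factor of 112000.

Star P: d = 8.41 ly / 3.26 = 2.580 pc
Star P: M = m − 5 log₁₀ d + 5 = 9.91 − 5·0.4116 + 5 = 12.852
Star Q: M = m − 5 log₁₀ d + 5 = 1.52 − 5·1.2577 + 5 = 0.232
ΔM = M_P − M_Q = 12.852 − (0.232) = 12.621; smaller M is more luminous → Star Q.
L ratio = 10^(0.4 |ΔM|) = 10^5.048 = 111700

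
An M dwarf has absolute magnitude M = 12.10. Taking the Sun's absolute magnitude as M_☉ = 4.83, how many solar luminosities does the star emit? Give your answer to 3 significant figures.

M − M_☉ = 12.10 − 4.83 = 7.270
L/L_☉ = 10^(−0.4 (M − M_☉)) = 10^-2.908 = 1.236×10^-3

L/L_☉ ≈ 1.24×10^-3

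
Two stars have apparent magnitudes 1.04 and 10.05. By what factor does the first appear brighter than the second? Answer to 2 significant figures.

Δm = 1.04 − (10.05) = -9.01
Flux ratio = 10^(−0.4 Δm) = 10^(−0.4 × -9.01) = 10^3.604 = 4018

4000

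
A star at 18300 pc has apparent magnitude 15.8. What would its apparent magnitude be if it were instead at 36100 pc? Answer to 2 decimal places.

m ≈ 17.28

Flux ∝ 1/d², so Δm = 5 log₁₀(d₂/d₁) = 5 log₁₀(36100/18300) = 1.475
m₂ = m₁ + Δm = 15.8 + (1.475) = 17.275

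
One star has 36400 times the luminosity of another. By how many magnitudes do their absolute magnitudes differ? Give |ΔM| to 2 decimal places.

|ΔM| ≈ 11.40

Pogson: ΔM = −2.5 log₁₀(ratio) = −2.5 log₁₀(36400) = −2.5 × 4.5611 = -11.403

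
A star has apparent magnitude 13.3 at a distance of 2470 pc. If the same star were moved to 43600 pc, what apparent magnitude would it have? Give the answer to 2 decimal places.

m ≈ 19.53

Flux ∝ 1/d², so Δm = 5 log₁₀(d₂/d₁) = 5 log₁₀(43600/2470) = 6.234
m₂ = m₁ + Δm = 13.3 + (6.234) = 19.534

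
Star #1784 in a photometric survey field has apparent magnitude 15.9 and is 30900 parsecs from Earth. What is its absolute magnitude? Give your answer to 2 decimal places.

5 log₁₀(d/10 pc) = 5 log₁₀(30900) − 5 = 17.450
M = m − 5 log₁₀(d/10) = 15.9 − 17.450 = -1.550

M ≈ -1.55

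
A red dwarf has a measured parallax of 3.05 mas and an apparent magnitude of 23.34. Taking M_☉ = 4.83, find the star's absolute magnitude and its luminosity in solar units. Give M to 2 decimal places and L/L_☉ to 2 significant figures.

M ≈ 15.76; L/L_☉ ≈ 4.2×10^-5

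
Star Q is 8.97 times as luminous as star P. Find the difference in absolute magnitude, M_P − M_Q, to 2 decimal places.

M_P − M_Q ≈ 2.38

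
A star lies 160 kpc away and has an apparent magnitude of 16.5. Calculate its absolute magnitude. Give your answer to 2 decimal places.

M ≈ -4.52

d = 160 kpc = 160000 pc
5 log₁₀(d/10 pc) = 5 log₁₀(160000) − 5 = 21.021
M = m − 5 log₁₀(d/10) = 16.5 − 21.021 = -4.521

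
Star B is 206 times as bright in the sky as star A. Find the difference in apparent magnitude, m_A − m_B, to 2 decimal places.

Pogson: Δm = −2.5 log₁₀(ratio) = −2.5 log₁₀(206) = −2.5 × 2.3139 = -5.785
Star B is brighter so has the smaller magnitude: m_A − m_B is positive.

m_A − m_B ≈ 5.78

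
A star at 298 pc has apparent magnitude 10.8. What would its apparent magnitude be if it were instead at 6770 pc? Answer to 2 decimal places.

Flux ∝ 1/d², so Δm = 5 log₁₀(d₂/d₁) = 5 log₁₀(6770/298) = 6.782
m₂ = m₁ + Δm = 10.8 + (6.782) = 17.582

m ≈ 17.58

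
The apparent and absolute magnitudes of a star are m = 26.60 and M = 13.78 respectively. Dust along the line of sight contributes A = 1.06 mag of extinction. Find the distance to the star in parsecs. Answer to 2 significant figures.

d ≈ 2200 pc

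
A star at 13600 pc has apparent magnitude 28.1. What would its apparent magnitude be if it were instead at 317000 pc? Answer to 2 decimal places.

Flux ∝ 1/d², so Δm = 5 log₁₀(d₂/d₁) = 5 log₁₀(317000/13600) = 6.838
m₂ = m₁ + Δm = 28.1 + (6.838) = 34.938

m ≈ 34.94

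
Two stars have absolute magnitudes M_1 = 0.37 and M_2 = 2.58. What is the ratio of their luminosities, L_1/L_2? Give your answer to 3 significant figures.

L_1/L_2 ≈ 7.66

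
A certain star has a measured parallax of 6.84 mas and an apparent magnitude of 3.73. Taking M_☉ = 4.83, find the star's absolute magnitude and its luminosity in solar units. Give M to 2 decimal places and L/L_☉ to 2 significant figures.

d = 1/p = 1000/6.84 mas = 146.2 pc
M = m − 5 log₁₀ d + 5 = 3.73 − 5·2.1649 + 5 = -2.095
M − M_☉ = -2.095 − 4.83 = -6.925
L/L_☉ = 10^(−0.4 × -6.925) = 588.7

M ≈ -2.09; L/L_☉ ≈ 590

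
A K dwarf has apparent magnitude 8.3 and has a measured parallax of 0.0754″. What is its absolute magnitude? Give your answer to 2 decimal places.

d = 1/p = 1/0.0754″ = 13.26 pc
5 log₁₀(d/10 pc) = 5 log₁₀(13.26) − 5 = 0.613
M = m − 5 log₁₀(d/10) = 8.3 − 0.613 = 7.687

M ≈ 7.69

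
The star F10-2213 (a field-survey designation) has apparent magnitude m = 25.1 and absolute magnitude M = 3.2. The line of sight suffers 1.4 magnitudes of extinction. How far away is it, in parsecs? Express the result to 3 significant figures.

m − M = 5 log₁₀(d/10 pc) + A  ⇒  25.1 − (3.2) − 1.4 = 5 log₁₀(d/10)
20.500 = 5 log₁₀(d/10)
log₁₀ d = (m − M − A)/5 + 1 = 5.1000
d = 10^5.1000 = 125900 pc

d ≈ 126000 pc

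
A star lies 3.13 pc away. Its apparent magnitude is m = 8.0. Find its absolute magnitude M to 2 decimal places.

5 log₁₀(d/10 pc) = 5 log₁₀(3.130) − 5 = -2.522
M = m − 5 log₁₀(d/10) = 8.0 + 2.522 = 10.522

M ≈ 10.52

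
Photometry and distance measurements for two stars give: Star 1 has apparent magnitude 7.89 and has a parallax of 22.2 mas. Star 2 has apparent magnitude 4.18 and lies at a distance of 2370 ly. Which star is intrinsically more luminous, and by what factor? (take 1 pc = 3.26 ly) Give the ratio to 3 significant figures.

Star 2 is more luminous, by a factor of 7940.

Star 1: p = 22.2 mas = 0.0222″ → d = 1/p = 45.05 pc
Star 1: M = m − 5 log₁₀ d + 5 = 7.89 − 5·1.6536 + 5 = 4.622
Star 2: d = 2370 ly / 3.26 = 727.0 pc
Star 2: M = m − 5 log₁₀ d + 5 = 4.18 − 5·2.8615 + 5 = -5.128
ΔM = M_1 − M_2 = 4.622 − (-5.128) = 9.749; smaller M is more luminous → Star 2.
L ratio = 10^(0.4 |ΔM|) = 10^3.900 = 7939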